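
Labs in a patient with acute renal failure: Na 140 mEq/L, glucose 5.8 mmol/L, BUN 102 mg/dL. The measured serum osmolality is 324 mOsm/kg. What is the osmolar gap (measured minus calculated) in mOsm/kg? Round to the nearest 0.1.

Calculated osmolality = 2·Na + glucose + BUN/2.8
= 2·140 + 5.8 + 102/2.8
= 280 + 5.80 + 36.43
= 322.23 mOsm/kg ≈ 322.2 mOsm/kg
Osmolar gap = measured − calculated = 324 − 322.2 = 1.8 mOsm/kg

1.8 mOsm/kg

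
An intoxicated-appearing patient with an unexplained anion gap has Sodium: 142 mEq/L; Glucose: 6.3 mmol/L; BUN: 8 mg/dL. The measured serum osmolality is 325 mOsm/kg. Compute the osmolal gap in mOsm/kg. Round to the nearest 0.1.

Calculated osmolality = 2·Na + glucose + BUN/2.8
= 2·142 + 6.3 + 8/2.8
= 284 + 6.30 + 2.86
= 293.16 mOsm/kg ≈ 293.2 mOsm/kg
Osmolar gap = measured − calculated = 325 − 293.2 = 31.8 mOsm/kg

31.8 mOsm/kg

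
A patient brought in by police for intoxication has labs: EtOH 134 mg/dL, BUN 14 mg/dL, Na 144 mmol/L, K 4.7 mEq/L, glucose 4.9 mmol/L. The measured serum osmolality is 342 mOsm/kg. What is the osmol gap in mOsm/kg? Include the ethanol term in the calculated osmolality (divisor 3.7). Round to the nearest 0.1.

Calculated osmolality = 2·Na + glucose + BUN/2.8 + ethanol/3.7
= 2·144 + 4.9 + 14/2.8 + 134/3.7
= 288 + 4.90 + 5 + 36.22
= 334.12 mOsm/kg ≈ 334.1 mOsm/kg
Osmolar gap = measured − calculated = 342 − 334.1 = 7.9 mOsm/kg

7.9 mOsm/kg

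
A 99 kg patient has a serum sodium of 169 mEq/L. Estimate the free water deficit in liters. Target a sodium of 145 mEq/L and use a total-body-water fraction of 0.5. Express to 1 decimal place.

TBW = 0.5 · 99 = 49.5 L
Free water deficit = TBW · (Na/145 − 1)
= 49.5 · (169/145 − 1)
= 49.5 · 0.1655
= 8.19 L

8.2 L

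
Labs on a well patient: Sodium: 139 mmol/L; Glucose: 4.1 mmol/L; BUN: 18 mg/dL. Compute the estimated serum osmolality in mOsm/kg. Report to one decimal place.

Calculated osmolality = 2·Na + glucose + BUN/2.8
= 2·139 + 4.1 + 18/2.8
= 278 + 4.10 + 6.43
= 288.53 mOsm/kg

288.5 mOsm/kg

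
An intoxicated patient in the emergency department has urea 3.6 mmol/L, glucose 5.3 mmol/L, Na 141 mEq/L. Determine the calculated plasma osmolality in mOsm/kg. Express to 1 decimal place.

290.9 mOsm/kg

Calculated osmolality = 2·Na + glucose + urea
= 2·141 + 5.3 + 3.6
= 282 + 5.30 + 3.60
= 290.9 mOsm/kg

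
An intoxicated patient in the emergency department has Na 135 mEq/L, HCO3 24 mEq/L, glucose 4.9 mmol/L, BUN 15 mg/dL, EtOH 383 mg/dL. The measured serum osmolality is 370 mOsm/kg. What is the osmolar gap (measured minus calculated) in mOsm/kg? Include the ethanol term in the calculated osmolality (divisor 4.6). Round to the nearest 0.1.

6.5 mOsm/kg

Calculated osmolality = 2·Na + glucose + BUN/2.8 + ethanol/4.6
= 2·135 + 4.9 + 15/2.8 + 383/4.6
= 270 + 4.90 + 5.36 + 83.26
= 363.52 mOsm/kg ≈ 363.5 mOsm/kg
Osmolar gap = measured − calculated = 370 − 363.5 = 6.5 mOsm/kg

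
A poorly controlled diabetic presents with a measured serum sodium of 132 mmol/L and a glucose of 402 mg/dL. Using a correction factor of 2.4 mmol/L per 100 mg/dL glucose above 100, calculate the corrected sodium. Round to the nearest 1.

139 mmol/L

Corrected Na = measured Na + 2.4 · (glucose − 100)/100
= 132 + 2.4 · (402 − 100)/100
= 132 + 7.2
= 139.2 mmol/L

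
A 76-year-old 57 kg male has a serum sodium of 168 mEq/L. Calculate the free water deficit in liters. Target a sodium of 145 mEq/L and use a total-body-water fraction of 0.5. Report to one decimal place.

TBW = 0.5 · 57 = 28.5 L
Free water deficit = TBW · (Na/145 − 1)
= 28.5 · (168/145 − 1)
= 28.5 · 0.1586
= 4.52 L

4.5 L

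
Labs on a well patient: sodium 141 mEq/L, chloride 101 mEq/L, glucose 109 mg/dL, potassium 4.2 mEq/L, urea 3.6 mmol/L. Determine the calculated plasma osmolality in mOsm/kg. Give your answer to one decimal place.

Calculated osmolality = 2·Na + glucose/18 + urea
= 2·141 + 109/18 + 3.6
= 282 + 6.06 + 3.60
= 291.66 mOsm/kg

291.7 mOsm/kg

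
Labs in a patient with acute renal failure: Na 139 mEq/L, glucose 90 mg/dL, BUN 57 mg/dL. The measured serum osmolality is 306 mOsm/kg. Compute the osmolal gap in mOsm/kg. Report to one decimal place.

2.6 mOsm/kg

Calculated osmolality = 2·Na + glucose/18 + BUN/2.8
= 2·139 + 90/18 + 57/2.8
= 278 + 5 + 20.36
= 303.36 mOsm/kg ≈ 303.4 mOsm/kg
Osmolar gap = measured − calculated = 306 − 303.4 = 2.6 mOsm/kg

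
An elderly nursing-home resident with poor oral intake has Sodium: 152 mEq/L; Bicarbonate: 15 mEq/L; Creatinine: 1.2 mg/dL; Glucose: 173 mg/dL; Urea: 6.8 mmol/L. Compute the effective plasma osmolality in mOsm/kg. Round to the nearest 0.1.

313.6 mOsm/kg

Effective osmolality excludes urea (freely permeant across cell membranes):
2·Na + glucose/18
= 2·152 + 173/18
= 304 + 9.61
= 313.61 mOsm/kg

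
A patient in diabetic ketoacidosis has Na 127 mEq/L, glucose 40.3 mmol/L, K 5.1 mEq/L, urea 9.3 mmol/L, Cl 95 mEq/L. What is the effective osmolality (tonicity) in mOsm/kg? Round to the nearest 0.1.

294.3 mOsm/kg

Effective osmolality excludes urea (freely permeant across cell membranes):
2·Na + glucose
= 2·127 + 40.3
= 254 + 40.3
= 294.3 mOsm/kg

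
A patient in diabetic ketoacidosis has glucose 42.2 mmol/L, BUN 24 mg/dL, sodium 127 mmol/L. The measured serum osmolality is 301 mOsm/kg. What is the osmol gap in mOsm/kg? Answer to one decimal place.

-3.8 mOsm/kg

Calculated osmolality = 2·Na + glucose + BUN/2.8
= 2·127 + 42.2 + 24/2.8
= 254 + 42.20 + 8.57
= 304.77 mOsm/kg ≈ 304.8 mOsm/kg
Osmolar gap = measured − calculated = 301 − 304.8 = -3.8 mOsm/kg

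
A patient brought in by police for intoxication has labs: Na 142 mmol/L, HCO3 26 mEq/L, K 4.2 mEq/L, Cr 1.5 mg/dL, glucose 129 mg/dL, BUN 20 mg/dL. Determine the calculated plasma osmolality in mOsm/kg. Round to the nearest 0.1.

298.3 mOsm/kg

Calculated osmolality = 2·Na + glucose/18 + BUN/2.8
= 2·142 + 129/18 + 20/2.8
= 284 + 7.17 + 7.14
= 298.31 mOsm/kg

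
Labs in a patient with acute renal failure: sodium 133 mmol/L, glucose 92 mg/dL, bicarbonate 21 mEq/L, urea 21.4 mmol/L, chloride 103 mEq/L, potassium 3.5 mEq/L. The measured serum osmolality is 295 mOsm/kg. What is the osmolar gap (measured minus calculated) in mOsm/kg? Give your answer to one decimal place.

Calculated osmolality = 2·Na + glucose/18 + urea
= 2·133 + 92/18 + 21.4
= 266 + 5.11 + 21.40
= 292.51 mOsm/kg ≈ 292.5 mOsm/kg
Osmolar gap = measured − calculated = 295 − 292.5 = 2.5 mOsm/kg

2.5 mOsm/kg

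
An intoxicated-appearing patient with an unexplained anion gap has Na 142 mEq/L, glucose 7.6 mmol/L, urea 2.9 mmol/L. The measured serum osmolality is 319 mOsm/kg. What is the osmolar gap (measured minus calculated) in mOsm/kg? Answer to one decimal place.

Calculated osmolality = 2·Na + glucose + urea
= 2·142 + 7.6 + 2.9
= 284 + 7.60 + 2.90
= 294.5 mOsm/kg ≈ 294.5 mOsm/kg
Osmolar gap = measured − calculated = 319 − 294.5 = 24.5 mOsm/kg

24.5 mOsm/kg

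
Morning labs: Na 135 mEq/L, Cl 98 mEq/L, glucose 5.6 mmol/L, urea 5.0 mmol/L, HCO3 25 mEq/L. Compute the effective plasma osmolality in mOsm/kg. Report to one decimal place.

Effective osmolality excludes urea (freely permeant across cell membranes):
2·Na + glucose
= 2·135 + 5.6
= 270 + 5.6
= 275.6 mOsm/kg

275.6 mOsm/kg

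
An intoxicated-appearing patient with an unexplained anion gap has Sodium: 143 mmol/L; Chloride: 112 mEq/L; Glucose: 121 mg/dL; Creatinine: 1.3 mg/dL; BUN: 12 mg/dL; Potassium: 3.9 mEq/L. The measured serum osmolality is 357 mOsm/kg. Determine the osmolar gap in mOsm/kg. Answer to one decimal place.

Calculated osmolality = 2·Na + glucose/18 + BUN/2.8
= 2·143 + 121/18 + 12/2.8
= 286 + 6.72 + 4.29
= 297.01 mOsm/kg ≈ 297.0 mOsm/kg
Osmolar gap = measured − calculated = 357 − 297.0 = 60.0 mOsm/kg

60.0 mOsm/kg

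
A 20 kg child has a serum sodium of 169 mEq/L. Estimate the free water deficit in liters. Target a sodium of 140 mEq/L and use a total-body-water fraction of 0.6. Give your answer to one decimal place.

TBW = 0.6 · 20 = 12 L
Free water deficit = TBW · (Na/140 − 1)
= 12 · (169/140 − 1)
= 12 · 0.2071
= 2.49 L

2.5 L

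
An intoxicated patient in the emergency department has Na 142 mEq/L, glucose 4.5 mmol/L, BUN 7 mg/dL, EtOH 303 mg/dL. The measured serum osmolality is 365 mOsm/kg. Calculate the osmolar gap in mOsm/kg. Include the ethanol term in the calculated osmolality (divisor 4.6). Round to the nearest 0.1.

Calculated osmolality = 2·Na + glucose + BUN/2.8 + ethanol/4.6
= 2·142 + 4.5 + 7/2.8 + 303/4.6
= 284 + 4.50 + 2.50 + 65.87
= 356.87 mOsm/kg ≈ 356.9 mOsm/kg
Osmolar gap = measured − calculated = 365 − 356.9 = 8.1 mOsm/kg

8.1 mOsm/kg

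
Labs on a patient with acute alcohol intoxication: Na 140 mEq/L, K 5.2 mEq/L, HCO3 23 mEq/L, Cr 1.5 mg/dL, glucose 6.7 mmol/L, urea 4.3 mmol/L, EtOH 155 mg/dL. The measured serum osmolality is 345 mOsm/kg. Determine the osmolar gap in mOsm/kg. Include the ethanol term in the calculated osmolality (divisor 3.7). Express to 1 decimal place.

12.1 mOsm/kg

Calculated osmolality = 2·Na + glucose + urea + ethanol/3.7
= 2·140 + 6.7 + 4.3 + 155/3.7
= 280 + 6.70 + 4.30 + 41.89
= 332.89 mOsm/kg ≈ 332.9 mOsm/kg
Osmolar gap = measured − calculated = 345 − 332.9 = 12.1 mOsm/kg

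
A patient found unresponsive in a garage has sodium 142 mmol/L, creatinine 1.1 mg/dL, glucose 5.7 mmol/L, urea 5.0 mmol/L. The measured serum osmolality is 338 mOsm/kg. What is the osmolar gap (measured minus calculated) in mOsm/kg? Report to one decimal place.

43.3 mOsm/kg

Calculated osmolality = 2·Na + glucose + urea
= 2·142 + 5.7 + 5
= 284 + 5.70 + 5
= 294.7 mOsm/kg ≈ 294.7 mOsm/kg
Osmolar gap = measured − calculated = 338 − 294.7 = 43.3 mOsm/kg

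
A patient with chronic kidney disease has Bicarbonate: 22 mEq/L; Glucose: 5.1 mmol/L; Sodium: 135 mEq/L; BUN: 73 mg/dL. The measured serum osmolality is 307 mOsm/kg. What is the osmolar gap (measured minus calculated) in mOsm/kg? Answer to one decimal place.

Calculated osmolality = 2·Na + glucose + BUN/2.8
= 2·135 + 5.1 + 73/2.8
= 270 + 5.10 + 26.07
= 301.17 mOsm/kg ≈ 301.2 mOsm/kg
Osmolar gap = measured − calculated = 307 − 301.2 = 5.8 mOsm/kg

5.8 mOsm/kg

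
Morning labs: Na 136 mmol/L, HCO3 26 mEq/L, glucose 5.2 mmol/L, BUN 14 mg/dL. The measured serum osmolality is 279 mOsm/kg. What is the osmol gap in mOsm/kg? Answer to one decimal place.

-3.2 mOsm/kg

Calculated osmolality = 2·Na + glucose + BUN/2.8
= 2·136 + 5.2 + 14/2.8
= 272 + 5.20 + 5
= 282.2 mOsm/kg ≈ 282.2 mOsm/kg
Osmolar gap = measured − calculated = 279 − 282.2 = -3.2 mOsm/kg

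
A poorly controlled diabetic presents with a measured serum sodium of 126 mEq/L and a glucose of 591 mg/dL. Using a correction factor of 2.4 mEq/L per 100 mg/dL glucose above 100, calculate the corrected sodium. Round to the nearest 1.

Corrected Na = measured Na + 2.4 · (glucose − 100)/100
= 126 + 2.4 · (591 − 100)/100
= 126 + 11.8
= 137.8 mEq/L

138 mEq/L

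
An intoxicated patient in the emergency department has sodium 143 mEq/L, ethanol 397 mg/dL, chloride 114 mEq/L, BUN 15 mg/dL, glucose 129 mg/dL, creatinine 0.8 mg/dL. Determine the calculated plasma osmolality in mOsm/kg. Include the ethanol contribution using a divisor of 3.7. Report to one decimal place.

Calculated osmolality = 2·Na + glucose/18 + BUN/2.8 + ethanol/3.7
= 2·143 + 129/18 + 15/2.8 + 397/3.7
= 286 + 7.17 + 5.36 + 107.30
= 405.83 mOsm/kg

405.8 mOsm/kg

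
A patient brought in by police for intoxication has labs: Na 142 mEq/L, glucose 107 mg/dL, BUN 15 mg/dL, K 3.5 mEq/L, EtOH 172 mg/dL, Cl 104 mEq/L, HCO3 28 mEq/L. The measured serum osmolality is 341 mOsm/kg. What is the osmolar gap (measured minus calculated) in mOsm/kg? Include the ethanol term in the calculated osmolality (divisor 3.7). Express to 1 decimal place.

Calculated osmolality = 2·Na + glucose/18 + BUN/2.8 + ethanol/3.7
= 2·142 + 107/18 + 15/2.8 + 172/3.7
= 284 + 5.94 + 5.36 + 46.49
= 341.79 mOsm/kg ≈ 341.8 mOsm/kg
Osmolar gap = measured − calculated = 341 − 341.8 = -0.8 mOsm/kg

-0.8 mOsm/kg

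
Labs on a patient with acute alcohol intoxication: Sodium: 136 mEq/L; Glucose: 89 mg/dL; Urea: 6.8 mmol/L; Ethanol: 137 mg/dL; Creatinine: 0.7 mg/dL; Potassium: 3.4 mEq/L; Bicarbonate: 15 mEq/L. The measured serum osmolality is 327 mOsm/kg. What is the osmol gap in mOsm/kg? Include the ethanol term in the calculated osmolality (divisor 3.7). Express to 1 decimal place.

6.2 mOsm/kg

Calculated osmolality = 2·Na + glucose/18 + urea + ethanol/3.7
= 2·136 + 89/18 + 6.8 + 137/3.7
= 272 + 4.94 + 6.80 + 37.03
= 320.77 mOsm/kg ≈ 320.8 mOsm/kg
Osmolar gap = measured − calculated = 327 − 320.8 = 6.2 mOsm/kg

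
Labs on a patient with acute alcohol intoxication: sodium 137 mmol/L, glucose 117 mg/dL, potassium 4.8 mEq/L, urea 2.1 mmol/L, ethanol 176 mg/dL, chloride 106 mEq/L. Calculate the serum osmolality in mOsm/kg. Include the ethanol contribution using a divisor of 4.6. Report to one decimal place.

320.9 mOsm/kg

Calculated osmolality = 2·Na + glucose/18 + urea + ethanol/4.6
= 2·137 + 117/18 + 2.1 + 176/4.6
= 274 + 6.50 + 2.10 + 38.26
= 320.86 mOsm/kg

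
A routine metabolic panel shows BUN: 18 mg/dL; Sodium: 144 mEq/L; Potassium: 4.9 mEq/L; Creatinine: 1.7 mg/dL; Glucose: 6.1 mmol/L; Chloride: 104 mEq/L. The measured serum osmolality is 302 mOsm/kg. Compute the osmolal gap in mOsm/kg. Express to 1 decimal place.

Calculated osmolality = 2·Na + glucose + BUN/2.8
= 2·144 + 6.1 + 18/2.8
= 288 + 6.10 + 6.43
= 300.53 mOsm/kg ≈ 300.5 mOsm/kg
Osmolar gap = measured − calculated = 302 − 300.5 = 1.5 mOsm/kg

1.5 mOsm/kg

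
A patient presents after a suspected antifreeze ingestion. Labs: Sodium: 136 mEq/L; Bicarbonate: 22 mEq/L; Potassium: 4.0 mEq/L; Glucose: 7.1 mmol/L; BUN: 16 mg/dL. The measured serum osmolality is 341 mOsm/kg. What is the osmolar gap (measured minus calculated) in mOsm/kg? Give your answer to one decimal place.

56.2 mOsm/kg

Calculated osmolality = 2·Na + glucose + BUN/2.8
= 2·136 + 7.1 + 16/2.8
= 272 + 7.10 + 5.71
= 284.81 mOsm/kg ≈ 284.8 mOsm/kg
Osmolar gap = measured − calculated = 341 − 284.8 = 56.2 mOsm/kg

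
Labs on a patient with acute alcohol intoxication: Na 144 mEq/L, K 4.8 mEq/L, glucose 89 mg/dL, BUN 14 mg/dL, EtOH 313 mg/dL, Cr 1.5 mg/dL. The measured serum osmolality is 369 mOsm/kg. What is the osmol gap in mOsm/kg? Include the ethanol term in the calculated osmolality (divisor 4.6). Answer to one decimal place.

3.0 mOsm/kg

Calculated osmolality = 2·Na + glucose/18 + BUN/2.8 + ethanol/4.6
= 2·144 + 89/18 + 14/2.8 + 313/4.6
= 288 + 4.94 + 5 + 68.04
= 365.98 mOsm/kg ≈ 366.0 mOsm/kg
Osmolar gap = measured − calculated = 369 − 366.0 = 3.0 mOsm/kg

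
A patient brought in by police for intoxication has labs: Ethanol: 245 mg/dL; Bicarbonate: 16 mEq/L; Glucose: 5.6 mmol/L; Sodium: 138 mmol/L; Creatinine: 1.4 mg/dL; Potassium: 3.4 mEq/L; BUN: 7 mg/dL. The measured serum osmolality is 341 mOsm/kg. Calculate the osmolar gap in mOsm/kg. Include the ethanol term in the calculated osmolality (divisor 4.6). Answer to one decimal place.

Calculated osmolality = 2·Na + glucose + BUN/2.8 + ethanol/4.6
= 2·138 + 5.6 + 7/2.8 + 245/4.6
= 276 + 5.60 + 2.50 + 53.26
= 337.36 mOsm/kg ≈ 337.4 mOsm/kg
Osmolar gap = measured − calculated = 341 − 337.4 = 3.6 mOsm/kg

3.6 mOsm/kg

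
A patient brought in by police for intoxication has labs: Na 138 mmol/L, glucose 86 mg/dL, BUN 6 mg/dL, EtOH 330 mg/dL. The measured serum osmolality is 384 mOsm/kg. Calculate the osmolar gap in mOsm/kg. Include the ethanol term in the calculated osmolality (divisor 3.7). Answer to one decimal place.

Calculated osmolality = 2·Na + glucose/18 + BUN/2.8 + ethanol/3.7
= 2·138 + 86/18 + 6/2.8 + 330/3.7
= 276 + 4.78 + 2.14 + 89.19
= 372.11 mOsm/kg ≈ 372.1 mOsm/kg
Osmolar gap = measured − calculated = 384 − 372.1 = 11.9 mOsm/kg

11.9 mOsm/kg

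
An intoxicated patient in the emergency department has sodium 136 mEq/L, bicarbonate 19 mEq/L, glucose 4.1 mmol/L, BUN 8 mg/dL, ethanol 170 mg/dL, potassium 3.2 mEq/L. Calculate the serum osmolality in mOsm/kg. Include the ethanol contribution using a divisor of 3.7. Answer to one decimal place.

324.9 mOsm/kg

Calculated osmolality = 2·Na + glucose + BUN/2.8 + ethanol/3.7
= 2·136 + 4.1 + 8/2.8 + 170/3.7
= 272 + 4.10 + 2.86 + 45.95
= 324.91 mOsm/kg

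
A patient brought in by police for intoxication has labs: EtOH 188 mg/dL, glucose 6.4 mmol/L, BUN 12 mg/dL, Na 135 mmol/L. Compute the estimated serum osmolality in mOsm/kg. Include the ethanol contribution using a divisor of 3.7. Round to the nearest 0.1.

331.5 mOsm/kg

Calculated osmolality = 2·Na + glucose + BUN/2.8 + ethanol/3.7
= 2·135 + 6.4 + 12/2.8 + 188/3.7
= 270 + 6.40 + 4.29 + 50.81
= 331.5 mOsm/kg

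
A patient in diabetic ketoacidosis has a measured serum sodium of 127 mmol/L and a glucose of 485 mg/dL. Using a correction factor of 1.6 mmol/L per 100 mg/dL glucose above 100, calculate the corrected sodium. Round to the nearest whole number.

Corrected Na = measured Na + 1.6 · (glucose − 100)/100
= 127 + 1.6 · (485 − 100)/100
= 127 + 6.2
= 133.2 mmol/L

133 mmol/L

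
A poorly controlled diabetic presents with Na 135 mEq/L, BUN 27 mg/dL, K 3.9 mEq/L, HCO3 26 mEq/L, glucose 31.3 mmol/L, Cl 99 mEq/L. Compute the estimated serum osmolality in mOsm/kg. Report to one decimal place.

Calculated osmolality = 2·Na + glucose + BUN/2.8
= 2·135 + 31.3 + 27/2.8
= 270 + 31.30 + 9.64
= 310.94 mOsm/kg

310.9 mOsm/kg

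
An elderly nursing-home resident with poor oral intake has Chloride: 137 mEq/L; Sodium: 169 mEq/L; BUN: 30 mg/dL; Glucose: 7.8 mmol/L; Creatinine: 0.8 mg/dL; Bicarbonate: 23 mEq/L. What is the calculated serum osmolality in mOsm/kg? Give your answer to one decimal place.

356.5 mOsm/kg

Calculated osmolality = 2·Na + glucose + BUN/2.8
= 2·169 + 7.8 + 30/2.8
= 338 + 7.80 + 10.71
= 356.51 mOsm/kg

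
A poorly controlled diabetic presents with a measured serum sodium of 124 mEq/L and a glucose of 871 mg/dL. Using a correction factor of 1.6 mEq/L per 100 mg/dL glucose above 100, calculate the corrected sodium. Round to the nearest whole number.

Corrected Na = measured Na + 1.6 · (glucose − 100)/100
= 124 + 1.6 · (871 − 100)/100
= 124 + 12.3
= 136.3 mEq/L

136 mEq/L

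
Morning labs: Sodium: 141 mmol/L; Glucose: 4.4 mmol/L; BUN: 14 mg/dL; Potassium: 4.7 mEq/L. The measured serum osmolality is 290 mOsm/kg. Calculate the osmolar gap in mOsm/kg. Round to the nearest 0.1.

Calculated osmolality = 2·Na + glucose + BUN/2.8
= 2·141 + 4.4 + 14/2.8
= 282 + 4.40 + 5
= 291.4 mOsm/kg ≈ 291.4 mOsm/kg
Osmolar gap = measured − calculated = 290 − 291.4 = -1.4 mOsm/kg

-1.4 mOsm/kg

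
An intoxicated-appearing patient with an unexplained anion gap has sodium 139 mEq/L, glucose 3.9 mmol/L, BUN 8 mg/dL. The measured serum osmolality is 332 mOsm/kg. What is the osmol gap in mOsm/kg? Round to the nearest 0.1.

47.2 mOsm/kg

Calculated osmolality = 2·Na + glucose + BUN/2.8
= 2·139 + 3.9 + 8/2.8
= 278 + 3.90 + 2.86
= 284.76 mOsm/kg ≈ 284.8 mOsm/kg
Osmolar gap = measured − calculated = 332 − 284.8 = 47.2 mOsm/kg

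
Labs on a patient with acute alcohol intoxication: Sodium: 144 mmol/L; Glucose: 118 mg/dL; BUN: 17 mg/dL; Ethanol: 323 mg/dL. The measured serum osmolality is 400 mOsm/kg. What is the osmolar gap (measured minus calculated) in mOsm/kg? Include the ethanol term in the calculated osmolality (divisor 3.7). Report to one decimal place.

12.1 mOsm/kg

Calculated osmolality = 2·Na + glucose/18 + BUN/2.8 + ethanol/3.7
= 2·144 + 118/18 + 17/2.8 + 323/3.7
= 288 + 6.56 + 6.07 + 87.30
= 387.93 mOsm/kg ≈ 387.9 mOsm/kg
Osmolar gap = measured − calculated = 400 − 387.9 = 12.1 mOsm/kg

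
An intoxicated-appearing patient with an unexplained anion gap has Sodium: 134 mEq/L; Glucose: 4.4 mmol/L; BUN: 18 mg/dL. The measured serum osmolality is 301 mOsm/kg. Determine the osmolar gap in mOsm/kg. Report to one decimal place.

Calculated osmolality = 2·Na + glucose + BUN/2.8
= 2·134 + 4.4 + 18/2.8
= 268 + 4.40 + 6.43
= 278.83 mOsm/kg ≈ 278.8 mOsm/kg
Osmolar gap = measured − calculated = 301 − 278.8 = 22.2 mOsm/kg

22.2 mOsm/kg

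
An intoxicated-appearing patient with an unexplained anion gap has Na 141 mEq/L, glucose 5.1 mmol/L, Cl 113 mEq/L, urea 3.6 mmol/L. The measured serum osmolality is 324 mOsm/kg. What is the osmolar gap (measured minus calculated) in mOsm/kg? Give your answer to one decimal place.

Calculated osmolality = 2·Na + glucose + urea
= 2·141 + 5.1 + 3.6
= 282 + 5.10 + 3.60
= 290.7 mOsm/kg ≈ 290.7 mOsm/kg
Osmolar gap = measured − calculated = 324 − 290.7 = 33.3 mOsm/kg

33.3 mOsm/kg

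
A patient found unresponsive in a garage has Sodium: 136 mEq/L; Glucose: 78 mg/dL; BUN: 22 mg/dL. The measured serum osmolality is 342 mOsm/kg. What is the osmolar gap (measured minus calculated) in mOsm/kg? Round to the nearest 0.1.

57.8 mOsm/kg

Calculated osmolality = 2·Na + glucose/18 + BUN/2.8
= 2·136 + 78/18 + 22/2.8
= 272 + 4.33 + 7.86
= 284.19 mOsm/kg ≈ 284.2 mOsm/kg
Osmolar gap = measured − calculated = 342 − 284.2 = 57.8 mOsm/kg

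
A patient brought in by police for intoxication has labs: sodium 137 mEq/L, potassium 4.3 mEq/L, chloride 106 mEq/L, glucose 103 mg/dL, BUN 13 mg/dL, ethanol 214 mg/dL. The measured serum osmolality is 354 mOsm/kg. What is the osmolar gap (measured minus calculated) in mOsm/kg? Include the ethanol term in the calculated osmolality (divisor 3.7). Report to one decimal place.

11.8 mOsm/kg

Calculated osmolality = 2·Na + glucose/18 + BUN/2.8 + ethanol/3.7
= 2·137 + 103/18 + 13/2.8 + 214/3.7
= 274 + 5.72 + 4.64 + 57.84
= 342.2 mOsm/kg ≈ 342.2 mOsm/kg
Osmolar gap = measured − calculated = 354 − 342.2 = 11.8 mOsm/kg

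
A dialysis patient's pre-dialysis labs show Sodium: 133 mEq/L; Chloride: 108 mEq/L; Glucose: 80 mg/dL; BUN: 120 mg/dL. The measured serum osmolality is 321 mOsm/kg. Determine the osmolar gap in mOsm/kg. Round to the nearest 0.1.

7.7 mOsm/kg

Calculated osmolality = 2·Na + glucose/18 + BUN/2.8
= 2·133 + 80/18 + 120/2.8
= 266 + 4.44 + 42.86
= 313.3 mOsm/kg ≈ 313.3 mOsm/kg
Osmolar gap = measured − calculated = 321 − 313.3 = 7.7 mOsm/kg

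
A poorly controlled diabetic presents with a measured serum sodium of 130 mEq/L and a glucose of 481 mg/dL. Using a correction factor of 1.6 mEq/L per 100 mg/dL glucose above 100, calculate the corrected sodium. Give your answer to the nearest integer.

Corrected Na = measured Na + 1.6 · (glucose − 100)/100
= 130 + 1.6 · (481 − 100)/100
= 130 + 6.1
= 136.1 mEq/L

136 mEq/L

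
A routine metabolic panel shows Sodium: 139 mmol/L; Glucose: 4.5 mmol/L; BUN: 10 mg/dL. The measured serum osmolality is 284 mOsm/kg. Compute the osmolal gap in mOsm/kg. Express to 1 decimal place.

-2.1 mOsm/kg

Calculated osmolality = 2·Na + glucose + BUN/2.8
= 2·139 + 4.5 + 10/2.8
= 278 + 4.50 + 3.57
= 286.07 mOsm/kg ≈ 286.1 mOsm/kg
Osmolar gap = measured − calculated = 284 − 286.1 = -2.1 mOsm/kg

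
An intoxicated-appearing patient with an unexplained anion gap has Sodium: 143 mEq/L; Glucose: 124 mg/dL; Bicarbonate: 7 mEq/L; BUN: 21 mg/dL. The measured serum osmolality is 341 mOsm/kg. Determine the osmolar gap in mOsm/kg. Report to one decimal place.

40.6 mOsm/kg

Calculated osmolality = 2·Na + glucose/18 + BUN/2.8
= 2·143 + 124/18 + 21/2.8
= 286 + 6.89 + 7.50
= 300.39 mOsm/kg ≈ 300.4 mOsm/kg
Osmolar gap = measured − calculated = 341 − 300.4 = 40.6 mOsm/kg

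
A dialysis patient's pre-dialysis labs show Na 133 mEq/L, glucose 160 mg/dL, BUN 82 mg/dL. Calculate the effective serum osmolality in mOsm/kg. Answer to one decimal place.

Effective osmolality excludes urea (freely permeant across cell membranes):
2·Na + glucose/18
= 2·133 + 160/18
= 266 + 8.89
= 274.89 mOsm/kg

274.9 mOsm/kg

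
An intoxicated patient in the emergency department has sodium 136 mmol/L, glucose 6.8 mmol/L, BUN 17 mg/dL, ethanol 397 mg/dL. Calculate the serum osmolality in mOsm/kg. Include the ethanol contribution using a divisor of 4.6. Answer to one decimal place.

Calculated osmolality = 2·Na + glucose + BUN/2.8 + ethanol/4.6
= 2·136 + 6.8 + 17/2.8 + 397/4.6
= 272 + 6.80 + 6.07 + 86.30
= 371.17 mOsm/kg

371.2 mOsm/kg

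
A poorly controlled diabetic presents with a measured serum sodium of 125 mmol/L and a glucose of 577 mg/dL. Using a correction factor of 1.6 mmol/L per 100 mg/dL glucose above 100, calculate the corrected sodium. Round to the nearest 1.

133 mmol/L

Corrected Na = measured Na + 1.6 · (glucose − 100)/100
= 125 + 1.6 · (577 − 100)/100
= 125 + 7.6
= 132.6 mmol/L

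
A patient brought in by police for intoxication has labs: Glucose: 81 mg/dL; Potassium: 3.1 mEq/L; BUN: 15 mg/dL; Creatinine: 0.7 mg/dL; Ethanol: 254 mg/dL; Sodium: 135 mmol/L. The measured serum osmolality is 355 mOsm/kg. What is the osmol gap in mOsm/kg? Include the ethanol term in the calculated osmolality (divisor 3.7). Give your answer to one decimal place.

6.5 mOsm/kg

Calculated osmolality = 2·Na + glucose/18 + BUN/2.8 + ethanol/3.7
= 2·135 + 81/18 + 15/2.8 + 254/3.7
= 270 + 4.50 + 5.36 + 68.65
= 348.51 mOsm/kg ≈ 348.5 mOsm/kg
Osmolar gap = measured − calculated = 355 − 348.5 = 6.5 mOsm/kg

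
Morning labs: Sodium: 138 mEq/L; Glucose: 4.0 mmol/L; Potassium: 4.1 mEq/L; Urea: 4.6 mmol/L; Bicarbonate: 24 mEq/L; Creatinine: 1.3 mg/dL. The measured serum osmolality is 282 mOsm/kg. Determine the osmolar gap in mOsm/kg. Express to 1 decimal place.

-2.6 mOsm/kg

Calculated osmolality = 2·Na + glucose + urea
= 2·138 + 4 + 4.6
= 276 + 4 + 4.60
= 284.6 mOsm/kg ≈ 284.6 mOsm/kg
Osmolar gap = measured − calculated = 282 − 284.6 = -2.6 mOsm/kg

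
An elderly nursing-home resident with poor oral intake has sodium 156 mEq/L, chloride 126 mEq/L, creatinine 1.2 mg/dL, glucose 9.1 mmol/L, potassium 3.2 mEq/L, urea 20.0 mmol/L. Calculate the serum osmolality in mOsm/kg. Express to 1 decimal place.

341.1 mOsm/kg

Calculated osmolality = 2·Na + glucose + urea
= 2·156 + 9.1 + 20
= 312 + 9.10 + 20
= 341.1 mOsm/kg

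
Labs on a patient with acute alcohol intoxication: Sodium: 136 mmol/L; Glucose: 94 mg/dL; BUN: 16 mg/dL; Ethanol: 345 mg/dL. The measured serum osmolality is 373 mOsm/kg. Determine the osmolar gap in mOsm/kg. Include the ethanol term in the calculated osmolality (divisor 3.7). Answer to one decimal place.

-3.2 mOsm/kg

Calculated osmolality = 2·Na + glucose/18 + BUN/2.8 + ethanol/3.7
= 2·136 + 94/18 + 16/2.8 + 345/3.7
= 272 + 5.22 + 5.71 + 93.24
= 376.17 mOsm/kg ≈ 376.2 mOsm/kg
Osmolar gap = measured − calculated = 373 − 376.2 = -3.2 mOsm/kg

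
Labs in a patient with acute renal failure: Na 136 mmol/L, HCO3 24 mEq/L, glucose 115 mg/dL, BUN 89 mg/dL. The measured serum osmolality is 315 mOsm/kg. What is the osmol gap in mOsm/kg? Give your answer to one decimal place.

Calculated osmolality = 2·Na + glucose/18 + BUN/2.8
= 2·136 + 115/18 + 89/2.8
= 272 + 6.39 + 31.79
= 310.18 mOsm/kg ≈ 310.2 mOsm/kg
Osmolar gap = measured − calculated = 315 − 310.2 = 4.8 mOsm/kg

4.8 mOsm/kg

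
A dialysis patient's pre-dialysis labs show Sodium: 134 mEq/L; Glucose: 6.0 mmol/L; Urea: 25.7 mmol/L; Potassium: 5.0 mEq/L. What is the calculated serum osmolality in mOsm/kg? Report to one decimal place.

Calculated osmolality = 2·Na + glucose + urea
= 2·134 + 6 + 25.7
= 268 + 6 + 25.70
= 299.7 mOsm/kg

299.7 mOsm/kg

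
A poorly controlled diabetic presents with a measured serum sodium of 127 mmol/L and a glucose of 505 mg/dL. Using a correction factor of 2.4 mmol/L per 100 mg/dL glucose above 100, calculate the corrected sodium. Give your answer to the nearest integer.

137 mmol/L

Corrected Na = measured Na + 2.4 · (glucose − 100)/100
= 127 + 2.4 · (505 − 100)/100
= 127 + 9.7
= 136.7 mmol/L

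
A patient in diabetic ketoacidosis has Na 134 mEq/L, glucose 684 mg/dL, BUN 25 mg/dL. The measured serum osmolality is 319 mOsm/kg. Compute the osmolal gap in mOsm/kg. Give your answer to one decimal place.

Calculated osmolality = 2·Na + glucose/18 + BUN/2.8
= 2·134 + 684/18 + 25/2.8
= 268 + 38 + 8.93
= 314.93 mOsm/kg ≈ 314.9 mOsm/kg
Osmolar gap = measured − calculated = 319 − 314.9 = 4.1 mOsm/kg

4.1 mOsm/kg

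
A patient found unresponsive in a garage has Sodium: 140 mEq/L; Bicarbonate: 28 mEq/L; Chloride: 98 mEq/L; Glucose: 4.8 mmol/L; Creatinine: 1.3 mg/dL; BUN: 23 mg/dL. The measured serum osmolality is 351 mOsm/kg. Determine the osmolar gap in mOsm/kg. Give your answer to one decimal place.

58.0 mOsm/kg

Calculated osmolality = 2·Na + glucose + BUN/2.8
= 2·140 + 4.8 + 23/2.8
= 280 + 4.80 + 8.21
= 293.01 mOsm/kg ≈ 293.0 mOsm/kg
Osmolar gap = measured − calculated = 351 − 293.0 = 58.0 mOsm/kg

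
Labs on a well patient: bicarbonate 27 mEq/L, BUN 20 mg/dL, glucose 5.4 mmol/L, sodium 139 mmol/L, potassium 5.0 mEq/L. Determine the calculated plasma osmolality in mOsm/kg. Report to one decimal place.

Calculated osmolality = 2·Na + glucose + BUN/2.8
= 2·139 + 5.4 + 20/2.8
= 278 + 5.40 + 7.14
= 290.54 mOsm/kg

290.5 mOsm/kg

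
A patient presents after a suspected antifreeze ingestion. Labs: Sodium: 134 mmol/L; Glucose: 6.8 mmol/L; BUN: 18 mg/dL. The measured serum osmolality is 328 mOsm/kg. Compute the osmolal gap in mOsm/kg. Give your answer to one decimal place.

Calculated osmolality = 2·Na + glucose + BUN/2.8
= 2·134 + 6.8 + 18/2.8
= 268 + 6.80 + 6.43
= 281.23 mOsm/kg ≈ 281.2 mOsm/kg
Osmolar gap = measured − calculated = 328 − 281.2 = 46.8 mOsm/kg

46.8 mOsm/kg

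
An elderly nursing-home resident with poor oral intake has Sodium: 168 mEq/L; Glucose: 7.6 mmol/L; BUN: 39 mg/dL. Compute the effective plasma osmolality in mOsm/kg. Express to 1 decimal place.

Effective osmolality excludes urea (freely permeant across cell membranes):
2·Na + glucose
= 2·168 + 7.6
= 336 + 7.6
= 343.6 mOsm/kg

343.6 mOsm/kg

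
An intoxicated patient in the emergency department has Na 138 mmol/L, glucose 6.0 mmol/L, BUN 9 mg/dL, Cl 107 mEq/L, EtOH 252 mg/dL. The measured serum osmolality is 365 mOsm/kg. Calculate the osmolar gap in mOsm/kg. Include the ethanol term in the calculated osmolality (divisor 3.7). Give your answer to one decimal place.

Calculated osmolality = 2·Na + glucose + BUN/2.8 + ethanol/3.7
= 2·138 + 6 + 9/2.8 + 252/3.7
= 276 + 6 + 3.21 + 68.11
= 353.32 mOsm/kg ≈ 353.3 mOsm/kg
Osmolar gap = measured − calculated = 365 − 353.3 = 11.7 mOsm/kg

11.7 mOsm/kg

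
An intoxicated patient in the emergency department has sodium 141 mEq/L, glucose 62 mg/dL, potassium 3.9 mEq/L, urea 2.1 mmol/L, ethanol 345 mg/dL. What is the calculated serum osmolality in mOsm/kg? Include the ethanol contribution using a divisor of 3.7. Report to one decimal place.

380.8 mOsm/kg

Calculated osmolality = 2·Na + glucose/18 + urea + ethanol/3.7
= 2·141 + 62/18 + 2.1 + 345/3.7
= 282 + 3.44 + 2.10 + 93.24
= 380.78 mOsm/kg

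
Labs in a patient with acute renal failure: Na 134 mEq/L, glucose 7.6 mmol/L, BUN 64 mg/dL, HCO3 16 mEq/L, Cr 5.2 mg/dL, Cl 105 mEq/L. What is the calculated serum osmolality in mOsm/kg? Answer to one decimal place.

298.5 mOsm/kg

Calculated osmolality = 2·Na + glucose + BUN/2.8
= 2·134 + 7.6 + 64/2.8
= 268 + 7.60 + 22.86
= 298.46 mOsm/kg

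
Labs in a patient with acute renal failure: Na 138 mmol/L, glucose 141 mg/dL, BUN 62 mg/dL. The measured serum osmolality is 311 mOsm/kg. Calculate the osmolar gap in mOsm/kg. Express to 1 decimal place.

5.0 mOsm/kg

Calculated osmolality = 2·Na + glucose/18 + BUN/2.8
= 2·138 + 141/18 + 62/2.8
= 276 + 7.83 + 22.14
= 305.97 mOsm/kg ≈ 306.0 mOsm/kg
Osmolar gap = measured − calculated = 311 − 306.0 = 5.0 mOsm/kg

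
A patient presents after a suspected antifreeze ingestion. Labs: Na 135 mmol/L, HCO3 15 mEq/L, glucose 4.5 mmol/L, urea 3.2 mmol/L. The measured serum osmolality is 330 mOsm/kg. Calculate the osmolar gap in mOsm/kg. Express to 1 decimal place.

Calculated osmolality = 2·Na + glucose + urea
= 2·135 + 4.5 + 3.2
= 270 + 4.50 + 3.20
= 277.7 mOsm/kg ≈ 277.7 mOsm/kg
Osmolar gap = measured − calculated = 330 − 277.7 = 52.3 mOsm/kg

52.3 mOsm/kg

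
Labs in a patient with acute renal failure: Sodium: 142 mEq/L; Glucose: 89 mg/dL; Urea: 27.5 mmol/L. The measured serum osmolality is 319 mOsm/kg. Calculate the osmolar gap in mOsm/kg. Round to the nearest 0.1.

Calculated osmolality = 2·Na + glucose/18 + urea
= 2·142 + 89/18 + 27.5
= 284 + 4.94 + 27.50
= 316.44 mOsm/kg ≈ 316.4 mOsm/kg
Osmolar gap = measured − calculated = 319 − 316.4 = 2.6 mOsm/kg

2.6 mOsm/kg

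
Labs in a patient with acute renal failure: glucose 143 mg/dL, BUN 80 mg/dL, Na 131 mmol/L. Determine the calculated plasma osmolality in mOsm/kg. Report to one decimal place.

Calculated osmolality = 2·Na + glucose/18 + BUN/2.8
= 2·131 + 143/18 + 80/2.8
= 262 + 7.94 + 28.57
= 298.51 mOsm/kg

298.5 mOsm/kg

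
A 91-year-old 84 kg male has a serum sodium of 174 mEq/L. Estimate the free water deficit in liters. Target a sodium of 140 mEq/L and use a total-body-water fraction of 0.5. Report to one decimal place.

TBW = 0.5 · 84 = 42 L
Free water deficit = TBW · (Na/140 − 1)
= 42 · (174/140 − 1)
= 42 · 0.2429
= 10.2 L

10.2 L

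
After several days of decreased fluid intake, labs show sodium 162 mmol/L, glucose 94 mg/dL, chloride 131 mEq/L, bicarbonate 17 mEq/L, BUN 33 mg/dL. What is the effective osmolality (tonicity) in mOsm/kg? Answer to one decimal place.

Effective osmolality excludes urea (freely permeant across cell membranes):
2·Na + glucose/18
= 2·162 + 94/18
= 324 + 5.22
= 329.22 mOsm/kg

329.2 mOsm/kg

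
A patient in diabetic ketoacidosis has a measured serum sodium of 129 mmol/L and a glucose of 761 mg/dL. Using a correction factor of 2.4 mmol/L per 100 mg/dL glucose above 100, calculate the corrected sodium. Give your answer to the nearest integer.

145 mmol/L

Corrected Na = measured Na + 2.4 · (glucose − 100)/100
= 129 + 2.4 · (761 − 100)/100
= 129 + 15.9
= 144.9 mmol/L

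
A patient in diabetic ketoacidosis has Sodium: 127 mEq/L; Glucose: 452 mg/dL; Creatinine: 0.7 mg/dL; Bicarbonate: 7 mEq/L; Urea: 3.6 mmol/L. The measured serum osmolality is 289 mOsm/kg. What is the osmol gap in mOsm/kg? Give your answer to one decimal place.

Calculated osmolality = 2·Na + glucose/18 + urea
= 2·127 + 452/18 + 3.6
= 254 + 25.11 + 3.60
= 282.71 mOsm/kg ≈ 282.7 mOsm/kg
Osmolar gap = measured − calculated = 289 − 282.7 = 6.3 mOsm/kg

6.3 mOsm/kg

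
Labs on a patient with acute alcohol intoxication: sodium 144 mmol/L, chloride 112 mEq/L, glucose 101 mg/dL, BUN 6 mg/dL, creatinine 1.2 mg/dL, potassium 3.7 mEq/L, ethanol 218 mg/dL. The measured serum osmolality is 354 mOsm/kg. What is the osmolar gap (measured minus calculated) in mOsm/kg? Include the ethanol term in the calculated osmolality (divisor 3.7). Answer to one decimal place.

-0.7 mOsm/kg

Calculated osmolality = 2·Na + glucose/18 + BUN/2.8 + ethanol/3.7
= 2·144 + 101/18 + 6/2.8 + 218/3.7
= 288 + 5.61 + 2.14 + 58.92
= 354.67 mOsm/kg ≈ 354.7 mOsm/kg
Osmolar gap = measured − calculated = 354 − 354.7 = -0.7 mOsm/kg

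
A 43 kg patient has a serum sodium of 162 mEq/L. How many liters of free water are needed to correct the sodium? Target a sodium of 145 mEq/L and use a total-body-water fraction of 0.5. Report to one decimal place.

2.5 L

TBW = 0.5 · 43 = 21.5 L
Free water deficit = TBW · (Na/145 − 1)
= 21.5 · (162/145 − 1)
= 21.5 · 0.1172
= 2.52 L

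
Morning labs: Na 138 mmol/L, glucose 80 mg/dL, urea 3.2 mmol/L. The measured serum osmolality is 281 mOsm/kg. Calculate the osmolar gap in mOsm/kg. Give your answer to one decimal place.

Calculated osmolality = 2·Na + glucose/18 + urea
= 2·138 + 80/18 + 3.2
= 276 + 4.44 + 3.20
= 283.64 mOsm/kg ≈ 283.6 mOsm/kg
Osmolar gap = measured − calculated = 281 − 283.6 = -2.6 mOsm/kg

-2.6 mOsm/kg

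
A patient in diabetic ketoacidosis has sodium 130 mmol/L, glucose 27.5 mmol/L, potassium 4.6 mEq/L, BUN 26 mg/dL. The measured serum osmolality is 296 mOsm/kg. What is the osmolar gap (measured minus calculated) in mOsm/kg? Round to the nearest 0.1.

-0.8 mOsm/kg

Calculated osmolality = 2·Na + glucose + BUN/2.8
= 2·130 + 27.5 + 26/2.8
= 260 + 27.50 + 9.29
= 296.79 mOsm/kg ≈ 296.8 mOsm/kg
Osmolar gap = measured − calculated = 296 − 296.8 = -0.8 mOsm/kg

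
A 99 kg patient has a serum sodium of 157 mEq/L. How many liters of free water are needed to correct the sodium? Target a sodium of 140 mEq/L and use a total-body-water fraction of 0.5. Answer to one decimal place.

6.0 L

TBW = 0.5 · 99 = 49.5 L
Free water deficit = TBW · (Na/140 − 1)
= 49.5 · (157/140 − 1)
= 49.5 · 0.1214
= 6.01 L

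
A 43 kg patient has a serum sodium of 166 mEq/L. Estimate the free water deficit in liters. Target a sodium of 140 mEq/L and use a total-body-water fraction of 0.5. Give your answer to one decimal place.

TBW = 0.5 · 43 = 21.5 L
Free water deficit = TBW · (Na/140 − 1)
= 21.5 · (166/140 − 1)
= 21.5 · 0.1857
= 3.99 L

4.0 L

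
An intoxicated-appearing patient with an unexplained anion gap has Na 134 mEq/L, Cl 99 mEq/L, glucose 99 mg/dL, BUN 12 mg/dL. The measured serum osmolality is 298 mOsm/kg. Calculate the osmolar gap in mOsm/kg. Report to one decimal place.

Calculated osmolality = 2·Na + glucose/18 + BUN/2.8
= 2·134 + 99/18 + 12/2.8
= 268 + 5.50 + 4.29
= 277.79 mOsm/kg ≈ 277.8 mOsm/kg
Osmolar gap = measured − calculated = 298 − 277.8 = 20.2 mOsm/kg

20.2 mOsm/kg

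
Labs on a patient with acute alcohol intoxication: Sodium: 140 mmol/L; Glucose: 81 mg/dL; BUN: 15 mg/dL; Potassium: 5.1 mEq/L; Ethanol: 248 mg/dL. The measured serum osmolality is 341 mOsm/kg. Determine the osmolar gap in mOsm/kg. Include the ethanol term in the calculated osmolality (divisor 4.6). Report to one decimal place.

Calculated osmolality = 2·Na + glucose/18 + BUN/2.8 + ethanol/4.6
= 2·140 + 81/18 + 15/2.8 + 248/4.6
= 280 + 4.50 + 5.36 + 53.91
= 343.77 mOsm/kg ≈ 343.8 mOsm/kg
Osmolar gap = measured − calculated = 341 − 343.8 = -2.8 mOsm/kg

-2.8 mOsm/kg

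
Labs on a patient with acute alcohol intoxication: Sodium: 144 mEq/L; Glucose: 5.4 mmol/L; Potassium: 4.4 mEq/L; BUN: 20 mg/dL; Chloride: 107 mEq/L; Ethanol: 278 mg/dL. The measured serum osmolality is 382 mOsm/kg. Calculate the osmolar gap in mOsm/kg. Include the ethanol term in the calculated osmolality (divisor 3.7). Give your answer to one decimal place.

6.3 mOsm/kg

Calculated osmolality = 2·Na + glucose + BUN/2.8 + ethanol/3.7
= 2·144 + 5.4 + 20/2.8 + 278/3.7
= 288 + 5.40 + 7.14 + 75.14
= 375.68 mOsm/kg ≈ 375.7 mOsm/kg
Osmolar gap = measured − calculated = 382 − 375.7 = 6.3 mOsm/kg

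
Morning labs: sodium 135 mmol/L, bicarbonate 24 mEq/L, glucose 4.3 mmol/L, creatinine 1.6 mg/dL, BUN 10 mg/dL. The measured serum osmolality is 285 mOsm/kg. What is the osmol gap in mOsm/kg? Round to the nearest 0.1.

7.1 mOsm/kg

Calculated osmolality = 2·Na + glucose + BUN/2.8
= 2·135 + 4.3 + 10/2.8
= 270 + 4.30 + 3.57
= 277.87 mOsm/kg ≈ 277.9 mOsm/kg
Osmolar gap = measured − calculated = 285 − 277.9 = 7.1 mOsm/kg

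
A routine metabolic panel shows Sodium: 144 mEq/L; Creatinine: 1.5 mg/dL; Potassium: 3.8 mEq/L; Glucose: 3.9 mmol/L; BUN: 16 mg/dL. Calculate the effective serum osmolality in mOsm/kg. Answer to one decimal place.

Effective osmolality excludes urea (freely permeant across cell membranes):
2·Na + glucose
= 2·144 + 3.9
= 288 + 3.9
= 291.9 mOsm/kg

291.9 mOsm/kg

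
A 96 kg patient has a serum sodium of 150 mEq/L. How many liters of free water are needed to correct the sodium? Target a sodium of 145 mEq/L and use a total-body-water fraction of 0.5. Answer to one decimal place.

TBW = 0.5 · 96 = 48 L
Free water deficit = TBW · (Na/145 − 1)
= 48 · (150/145 − 1)
= 48 · 0.0345
= 1.66 L

1.7 L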